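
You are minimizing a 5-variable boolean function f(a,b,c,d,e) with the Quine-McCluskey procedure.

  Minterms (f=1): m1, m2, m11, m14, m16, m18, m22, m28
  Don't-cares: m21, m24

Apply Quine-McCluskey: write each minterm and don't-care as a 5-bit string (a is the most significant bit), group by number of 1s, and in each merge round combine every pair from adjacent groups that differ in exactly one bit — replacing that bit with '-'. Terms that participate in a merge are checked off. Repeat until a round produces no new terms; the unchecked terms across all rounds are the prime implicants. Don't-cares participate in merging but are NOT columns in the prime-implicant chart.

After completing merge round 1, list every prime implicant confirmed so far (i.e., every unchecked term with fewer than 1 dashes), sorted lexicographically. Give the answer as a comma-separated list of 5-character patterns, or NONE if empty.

00001, 01011, 01110, 10101

[col 0] 00001, 00010*, 01011, 01110, 10000*, 10010*, 10101, 10110*, 11000*, 11100*
[col 1] -0010, 1-000, 10-10, 100-0, 11-00
Prime implicants: -0010, 00001, 01011, 01110, 1-000, 10-10, 100-0, 10101, 11-00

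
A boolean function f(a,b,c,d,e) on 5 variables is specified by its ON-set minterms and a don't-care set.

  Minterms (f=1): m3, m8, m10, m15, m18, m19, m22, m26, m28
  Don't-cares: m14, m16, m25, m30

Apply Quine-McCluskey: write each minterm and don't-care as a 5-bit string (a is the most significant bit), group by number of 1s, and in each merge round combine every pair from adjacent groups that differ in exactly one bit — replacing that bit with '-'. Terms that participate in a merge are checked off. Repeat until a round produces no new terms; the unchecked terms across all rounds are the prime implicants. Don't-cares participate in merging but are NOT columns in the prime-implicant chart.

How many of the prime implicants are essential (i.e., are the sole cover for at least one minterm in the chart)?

5

size-2^0 implicants → 00011(✓)  01000(✓)  01010(✓)  01110(✓)  01111(✓)  10000(✓)  10010(✓)  10011(✓)  10110(✓)  11001  11010(✓)  11100(✓)  11110(✓)
size-2^1 implicants → -0011  -1010(✓)  -1110(✓)  01-10(✓)  010-0  0111-  1-010(✓)  1-110(✓)  10-10(✓)  100-0  1001-  11-10(✓)  111-0
size-2^2 implicants → -1-10  1--10
Unchecked terms (primes): -0011, -1-10, 010-0, 0111-, 1--10, 100-0, 1001-, 11001, 111-0
Minterm coverage:
  m3 ⊆ -0011 [E]
  m8 ⊆ 010-0 [E]
  m10 ⊆ -1-10,010-0
  m15 ⊆ 0111- [E]
  m18 ⊆ 1--10,100-0,1001-
  m19 ⊆ -0011,1001-
  m22 ⊆ 1--10 [E]
  m26 ⊆ -1-10,1--10
  m28 ⊆ 111-0 [E]
E = {-0011, 010-0, 0111-, 1--10, 111-0}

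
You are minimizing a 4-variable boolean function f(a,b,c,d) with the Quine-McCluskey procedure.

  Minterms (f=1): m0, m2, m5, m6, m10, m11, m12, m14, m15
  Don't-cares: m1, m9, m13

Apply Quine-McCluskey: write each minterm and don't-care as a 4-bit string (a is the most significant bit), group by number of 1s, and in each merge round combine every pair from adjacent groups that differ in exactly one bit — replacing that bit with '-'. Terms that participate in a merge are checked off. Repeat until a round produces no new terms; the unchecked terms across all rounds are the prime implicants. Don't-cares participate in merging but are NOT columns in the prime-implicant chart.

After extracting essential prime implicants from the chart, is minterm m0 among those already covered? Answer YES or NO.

NO

size-2^0 implicants → 0000(✓)  0001(✓)  0010(✓)  0101(✓)  0110(✓)  1001(✓)  1010(✓)  1011(✓)  1100(✓)  1101(✓)  1110(✓)  1111(✓)
size-2^1 implicants → -001(✓)  -010(✓)  -101(✓)  -110(✓)  0-01(✓)  0-10(✓)  00-0  000-  1-01(✓)  1-10(✓)  1-11(✓)  10-1(✓)  101-(✓)  11-0(✓)  11-1(✓)  110-(✓)  111-(✓)
size-2^2 implicants → --01  --10  1--1  1-1-  11--
Unchecked terms (primes): --01, --10, 00-0, 000-, 1--1, 1-1-, 11--
Minterm coverage:
  m0 ⊆ 00-0,000-
  m2 ⊆ --10,00-0
  m5 ⊆ --01 [E]
  m6 ⊆ --10 [E]
  m10 ⊆ --10,1-1-
  m11 ⊆ 1--1,1-1-
  m12 ⊆ 11-- [E]
  m14 ⊆ --10,1-1-,11--
  m15 ⊆ 1--1,1-1-,11--
E = {--01, --10, 11--}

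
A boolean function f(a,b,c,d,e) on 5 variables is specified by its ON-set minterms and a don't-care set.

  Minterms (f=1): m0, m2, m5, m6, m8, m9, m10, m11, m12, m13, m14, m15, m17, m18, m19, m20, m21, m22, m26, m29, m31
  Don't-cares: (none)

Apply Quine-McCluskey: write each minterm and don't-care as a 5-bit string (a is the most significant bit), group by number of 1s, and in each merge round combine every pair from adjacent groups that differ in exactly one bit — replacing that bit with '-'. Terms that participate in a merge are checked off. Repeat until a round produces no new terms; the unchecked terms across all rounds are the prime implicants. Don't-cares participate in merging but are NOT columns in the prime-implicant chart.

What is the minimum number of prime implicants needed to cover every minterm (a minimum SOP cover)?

8

size-2^0 implicants → 00000(✓)  00010(✓)  00101(✓)  00110(✓)  01000(✓)  01001(✓)  01010(✓)  01011(✓)  01100(✓)  01101(✓)  01110(✓)  01111(✓)  10001(✓)  10010(✓)  10011(✓)  10100(✓)  10101(✓)  10110(✓)  11010(✓)  11101(✓)  11111(✓)
size-2^1 implicants → -0010(✓)  -0101(✓)  -0110(✓)  -1010(✓)  -1101(✓)  -1111(✓)  0-000(✓)  0-010(✓)  0-101(✓)  0-110(✓)  00-10(✓)  000-0(✓)  01-00(✓)  01-01(✓)  01-10(✓)  01-11(✓)  010-0(✓)  010-1(✓)  0100-(✓)  0101-(✓)  011-0(✓)  011-1(✓)  0110-(✓)  0111-(✓)  1-010(✓)  1-101(✓)  10-01  10-10(✓)  100-1  1001-  101-0  1010-  111-1(✓)
size-2^2 implicants → --010  --101  -0-10  -11-1  0--10  0-0-0  01--0(✓)  01--1(✓)  01-0-(✓)  01-1-(✓)  010--(✓)  011--(✓)
size-2^3 implicants → 01---
Unchecked terms (primes): --010, --101, -0-10, -11-1, 0--10, 0-0-0, 01---, 10-01, 100-1, 1001-, 101-0, 1010-
Minterm coverage:
  m0 ⊆ 0-0-0 [E]
  m2 ⊆ --010,-0-10,0--10,0-0-0
  m5 ⊆ --101 [E]
  m6 ⊆ -0-10,0--10
  m8 ⊆ 0-0-0,01---
  m9 ⊆ 01--- [E]
  m10 ⊆ --010,0--10,0-0-0,01---
  m11 ⊆ 01--- [E]
  m12 ⊆ 01--- [E]
  m13 ⊆ --101,-11-1,01---
  m14 ⊆ 0--10,01---
  m15 ⊆ -11-1,01---
  m17 ⊆ 10-01,100-1
  m18 ⊆ --010,-0-10,1001-
  m19 ⊆ 100-1,1001-
  m20 ⊆ 101-0,1010-
  m21 ⊆ --101,10-01,1010-
  m22 ⊆ -0-10,101-0
  m26 ⊆ --010 [E]
  m29 ⊆ --101,-11-1
  m31 ⊆ -11-1 [E]
E = {--010, --101, -11-1, 0-0-0, 01---}
Petrick residual → -0-10, 100-1, 101-0
Cover = c'de' + cd'e + b'de' + bce + a'c'e' + a'b + ab'c'e + ab'ce'  |cover|=8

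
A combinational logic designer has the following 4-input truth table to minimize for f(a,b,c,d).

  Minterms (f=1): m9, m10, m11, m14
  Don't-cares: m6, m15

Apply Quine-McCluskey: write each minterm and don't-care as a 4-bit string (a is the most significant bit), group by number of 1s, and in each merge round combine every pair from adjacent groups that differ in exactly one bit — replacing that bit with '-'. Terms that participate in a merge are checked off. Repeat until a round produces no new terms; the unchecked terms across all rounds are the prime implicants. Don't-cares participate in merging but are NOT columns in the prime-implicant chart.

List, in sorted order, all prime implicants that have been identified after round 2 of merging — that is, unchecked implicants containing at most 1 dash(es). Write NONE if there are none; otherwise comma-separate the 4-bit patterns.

[col 0] 0110*, 1001*, 1010*, 1011*, 1110*, 1111*
[col 1] -110, 1-10*, 1-11*, 10-1, 101-*, 111-*
[col 2] 1-1-
Prime implicants: -110, 1-1-, 10-1

-110, 10-1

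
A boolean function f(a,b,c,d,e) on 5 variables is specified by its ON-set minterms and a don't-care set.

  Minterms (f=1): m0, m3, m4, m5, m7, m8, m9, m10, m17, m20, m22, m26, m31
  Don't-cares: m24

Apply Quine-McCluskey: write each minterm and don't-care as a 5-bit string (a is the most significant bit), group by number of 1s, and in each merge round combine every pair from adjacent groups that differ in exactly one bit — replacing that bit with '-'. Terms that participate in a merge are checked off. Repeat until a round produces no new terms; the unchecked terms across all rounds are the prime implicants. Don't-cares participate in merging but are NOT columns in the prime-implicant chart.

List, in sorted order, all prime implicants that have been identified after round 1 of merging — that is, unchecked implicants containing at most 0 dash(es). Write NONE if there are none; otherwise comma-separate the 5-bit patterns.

[col 0] 00000*, 00011*, 00100*, 00101*, 00111*, 01000*, 01001*, 01010*, 10001, 10100*, 10110*, 11000*, 11010*, 11111
[col 1] -0100, -1000*, -1010*, 0-000, 00-00, 00-11, 001-1, 0010-, 010-0*, 0100-, 101-0, 110-0*
[col 2] -10-0
Prime implicants: -0100, -10-0, 0-000, 00-00, 00-11, 001-1, 0010-, 0100-, 10001, 101-0, 11111

10001, 11111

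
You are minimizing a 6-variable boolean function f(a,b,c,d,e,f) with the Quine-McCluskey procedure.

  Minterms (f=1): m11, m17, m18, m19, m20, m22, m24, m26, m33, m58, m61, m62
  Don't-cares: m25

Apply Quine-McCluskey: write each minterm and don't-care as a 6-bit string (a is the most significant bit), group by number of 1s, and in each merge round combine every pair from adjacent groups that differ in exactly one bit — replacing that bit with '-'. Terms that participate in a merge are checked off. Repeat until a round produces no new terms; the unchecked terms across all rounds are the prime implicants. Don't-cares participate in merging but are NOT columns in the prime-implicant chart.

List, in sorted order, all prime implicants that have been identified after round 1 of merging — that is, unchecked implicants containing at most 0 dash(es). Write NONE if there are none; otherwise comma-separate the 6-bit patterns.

001011, 100001, 111101

size-2^0 implicants → 001011  010001(✓)  010010(✓)  010011(✓)  010100(✓)  010110(✓)  011000(✓)  011001(✓)  011010(✓)  100001  111010(✓)  111101  111110(✓)
size-2^1 implicants → -11010  01-001  01-010  010-10  0100-1  01001-  0101-0  0110-0  01100-  111-10
Unchecked terms (primes): -11010, 001011, 01-001, 01-010, 010-10, 0100-1, 01001-, 0101-0, 0110-0, 01100-, 100001, 111-10, 111101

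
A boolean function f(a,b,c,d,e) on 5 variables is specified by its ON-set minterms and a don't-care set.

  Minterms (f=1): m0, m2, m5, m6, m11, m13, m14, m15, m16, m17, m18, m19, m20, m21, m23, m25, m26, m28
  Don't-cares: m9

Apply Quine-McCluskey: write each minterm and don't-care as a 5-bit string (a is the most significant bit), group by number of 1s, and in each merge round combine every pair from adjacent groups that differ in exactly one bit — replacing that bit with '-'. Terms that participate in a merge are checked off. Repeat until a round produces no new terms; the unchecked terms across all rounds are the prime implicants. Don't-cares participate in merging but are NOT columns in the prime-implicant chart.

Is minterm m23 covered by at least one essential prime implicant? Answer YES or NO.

YES

Round 0: 00000✓ 00010✓ 00101✓ 00110✓ 01001✓ 01011✓ 01101✓ 01110✓ 01111✓ 10000✓ 10001✓ 10010✓ 10011✓ 10100✓ 10101✓ 10111✓ 11001✓ 11010✓ 11100✓
Round 1: -0000✓ -0010✓ -0101 -1001 0-101 0-110 00-10 000-0✓ 01-01✓ 01-11✓ 010-1✓ 011-1✓ 0111- 1-001 1-010 1-100 10-00✓ 10-01✓ 10-11✓ 100-0✓ 100-1✓ 1000-✓ 1001-✓ 101-1✓ 1010-✓
Round 2: -00-0 01--1 10--1 10-0- 100--
PIs = {-00-0, -0101, -1001, 0-101, 0-110, 00-10, 01--1, 0111-, 1-001, 1-010, 1-100, 10--1, 10-0-, 100--}
Coverage chart:
  m0: -00-0 ←essential
  m2: -00-0,00-10
  m5: -0101,0-101
  m6: 0-110,00-10
  m11: 01--1 ←essential
  m13: 0-101,01--1
  m14: 0-110,0111-
  m15: 01--1,0111-
  m16: -00-0,10-0-,100--
  m17: 1-001,10--1,10-0-,100--
  m18: -00-0,1-010,100--
  m19: 10--1,100--
  m20: 1-100,10-0-
  m21: -0101,10--1,10-0-
  m23: 10--1 ←essential
  m25: -1001,1-001
  m26: 1-010 ←essential
  m28: 1-100 ←essential
Essential: -00-0, 01--1, 1-010, 1-100, 10--1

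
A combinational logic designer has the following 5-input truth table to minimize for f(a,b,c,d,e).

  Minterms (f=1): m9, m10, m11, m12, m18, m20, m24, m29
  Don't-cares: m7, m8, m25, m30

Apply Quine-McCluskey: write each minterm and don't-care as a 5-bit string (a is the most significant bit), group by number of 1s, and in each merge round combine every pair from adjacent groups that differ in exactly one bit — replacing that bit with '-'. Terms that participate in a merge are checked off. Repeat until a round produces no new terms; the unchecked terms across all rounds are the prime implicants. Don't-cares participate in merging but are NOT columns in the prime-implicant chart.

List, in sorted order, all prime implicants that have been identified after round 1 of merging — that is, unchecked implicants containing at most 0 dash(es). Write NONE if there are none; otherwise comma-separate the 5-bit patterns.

Round 0: 00111 01000✓ 01001✓ 01010✓ 01011✓ 01100✓ 10010 10100 11000✓ 11001✓ 11101✓ 11110
Round 1: -1000✓ -1001✓ 01-00 010-0✓ 010-1✓ 0100-✓ 0101-✓ 11-01 1100-✓
Round 2: -100- 010--
PIs = {-100-, 00111, 01-00, 010--, 10010, 10100, 11-01, 11110}

00111, 10010, 10100, 11110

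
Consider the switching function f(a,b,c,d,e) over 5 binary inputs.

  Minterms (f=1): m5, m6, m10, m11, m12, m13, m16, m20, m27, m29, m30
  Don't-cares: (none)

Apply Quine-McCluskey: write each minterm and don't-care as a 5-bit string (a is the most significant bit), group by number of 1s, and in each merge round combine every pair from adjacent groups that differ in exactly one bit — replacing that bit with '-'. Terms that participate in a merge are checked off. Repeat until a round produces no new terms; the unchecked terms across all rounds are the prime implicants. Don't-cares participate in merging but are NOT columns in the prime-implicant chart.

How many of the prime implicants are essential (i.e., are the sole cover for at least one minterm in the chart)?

Round 0: 00101✓ 00110 01010✓ 01011✓ 01100✓ 01101✓ 10000✓ 10100✓ 11011✓ 11101✓ 11110
Round 1: -1011 -1101 0-101 0101- 0110- 10-00
PIs = {-1011, -1101, 0-101, 00110, 0101-, 0110-, 10-00, 11110}
Coverage chart:
  m5: 0-101 ←essential
  m6: 00110 ←essential
  m10: 0101- ←essential
  m11: -1011,0101-
  m12: 0110- ←essential
  m13: -1101,0-101,0110-
  m16: 10-00 ←essential
  m20: 10-00 ←essential
  m27: -1011 ←essential
  m29: -1101 ←essential
  m30: 11110 ←essential
Essential: -1011, -1101, 0-101, 00110, 0101-, 0110-, 10-00, 11110

8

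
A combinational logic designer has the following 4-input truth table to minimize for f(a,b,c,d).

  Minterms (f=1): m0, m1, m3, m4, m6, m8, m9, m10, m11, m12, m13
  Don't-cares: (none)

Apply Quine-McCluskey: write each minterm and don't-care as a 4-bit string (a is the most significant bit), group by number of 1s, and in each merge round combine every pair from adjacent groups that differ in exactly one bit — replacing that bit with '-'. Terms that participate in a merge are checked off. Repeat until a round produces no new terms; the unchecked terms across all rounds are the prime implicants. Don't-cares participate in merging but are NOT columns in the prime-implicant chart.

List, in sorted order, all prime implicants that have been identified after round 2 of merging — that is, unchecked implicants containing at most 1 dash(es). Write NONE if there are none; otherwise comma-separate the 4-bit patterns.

Round 0: 0000✓ 0001✓ 0011✓ 0100✓ 0110✓ 1000✓ 1001✓ 1010✓ 1011✓ 1100✓ 1101✓
Round 1: -000✓ -001✓ -011✓ -100✓ 0-00✓ 00-1✓ 000-✓ 01-0 1-00✓ 1-01✓ 10-0✓ 10-1✓ 100-✓ 101-✓ 110-✓
Round 2: --00 -0-1 -00- 1-0- 10--
PIs = {--00, -0-1, -00-, 01-0, 1-0-, 10--}

01-0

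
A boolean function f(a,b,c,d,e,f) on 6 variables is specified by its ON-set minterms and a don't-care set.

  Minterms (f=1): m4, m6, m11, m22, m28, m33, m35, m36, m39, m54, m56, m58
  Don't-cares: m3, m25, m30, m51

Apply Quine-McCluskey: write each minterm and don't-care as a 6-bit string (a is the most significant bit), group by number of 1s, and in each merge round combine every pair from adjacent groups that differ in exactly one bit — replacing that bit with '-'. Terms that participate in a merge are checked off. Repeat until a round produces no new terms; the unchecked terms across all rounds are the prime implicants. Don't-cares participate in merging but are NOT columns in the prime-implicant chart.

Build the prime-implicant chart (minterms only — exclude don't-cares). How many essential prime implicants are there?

size-2^0 implicants → 000011(✓)  000100(✓)  000110(✓)  001011(✓)  010110(✓)  011001  011100(✓)  011110(✓)  100001(✓)  100011(✓)  100100(✓)  100111(✓)  110011(✓)  110110(✓)  111000(✓)  111010(✓)
size-2^1 implicants → -00011  -00100  -10110  0-0110  00-011  0001-0  01-110  0111-0  1-0011  100-11  1000-1  1110-0
Unchecked terms (primes): -00011, -00100, -10110, 0-0110, 00-011, 0001-0, 01-110, 011001, 0111-0, 1-0011, 100-11, 1000-1, 1110-0
Minterm coverage:
  m4 ⊆ -00100,0001-0
  m6 ⊆ 0-0110,0001-0
  m11 ⊆ 00-011 [E]
  m22 ⊆ -10110,0-0110,01-110
  m28 ⊆ 0111-0 [E]
  m33 ⊆ 1000-1 [E]
  m35 ⊆ -00011,1-0011,100-11,1000-1
  m36 ⊆ -00100 [E]
  m39 ⊆ 100-11 [E]
  m54 ⊆ -10110 [E]
  m56 ⊆ 1110-0 [E]
  m58 ⊆ 1110-0 [E]
E = {-00100, -10110, 00-011, 0111-0, 100-11, 1000-1, 1110-0}

7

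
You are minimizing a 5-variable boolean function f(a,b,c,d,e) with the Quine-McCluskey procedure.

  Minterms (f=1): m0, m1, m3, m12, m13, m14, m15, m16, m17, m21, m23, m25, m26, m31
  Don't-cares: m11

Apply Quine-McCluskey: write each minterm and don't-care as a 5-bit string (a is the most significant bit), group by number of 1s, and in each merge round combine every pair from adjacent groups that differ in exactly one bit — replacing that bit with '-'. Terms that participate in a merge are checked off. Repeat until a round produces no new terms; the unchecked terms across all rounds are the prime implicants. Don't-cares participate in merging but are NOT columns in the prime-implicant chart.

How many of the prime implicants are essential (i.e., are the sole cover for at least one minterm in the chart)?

size-2^0 implicants → 00000(✓)  00001(✓)  00011(✓)  01011(✓)  01100(✓)  01101(✓)  01110(✓)  01111(✓)  10000(✓)  10001(✓)  10101(✓)  10111(✓)  11001(✓)  11010  11111(✓)
size-2^1 implicants → -0000(✓)  -0001(✓)  -1111  0-011  000-1  0000-(✓)  01-11  011-0(✓)  011-1(✓)  0110-(✓)  0111-(✓)  1-001  1-111  10-01  1000-(✓)  101-1
size-2^2 implicants → -000-  011--
Unchecked terms (primes): -000-, -1111, 0-011, 000-1, 01-11, 011--, 1-001, 1-111, 10-01, 101-1, 11010
Minterm coverage:
  m0 ⊆ -000- [E]
  m1 ⊆ -000-,000-1
  m3 ⊆ 0-011,000-1
  m12 ⊆ 011-- [E]
  m13 ⊆ 011-- [E]
  m14 ⊆ 011-- [E]
  m15 ⊆ -1111,01-11,011--
  m16 ⊆ -000- [E]
  m17 ⊆ -000-,1-001,10-01
  m21 ⊆ 10-01,101-1
  m23 ⊆ 1-111,101-1
  m25 ⊆ 1-001 [E]
  m26 ⊆ 11010 [E]
  m31 ⊆ -1111,1-111
E = {-000-, 011--, 1-001, 11010}

4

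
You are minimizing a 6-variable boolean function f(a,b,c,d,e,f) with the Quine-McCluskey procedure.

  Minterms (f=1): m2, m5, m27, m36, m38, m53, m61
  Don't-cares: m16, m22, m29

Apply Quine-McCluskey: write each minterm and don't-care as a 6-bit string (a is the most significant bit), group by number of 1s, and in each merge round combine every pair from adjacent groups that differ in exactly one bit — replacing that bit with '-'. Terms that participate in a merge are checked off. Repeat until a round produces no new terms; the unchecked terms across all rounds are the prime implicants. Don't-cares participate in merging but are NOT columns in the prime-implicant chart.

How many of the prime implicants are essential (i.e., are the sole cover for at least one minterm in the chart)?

5

[col 0] 000010, 000101, 010000, 010110, 011011, 011101*, 100100*, 100110*, 110101*, 111101*
[col 1] -11101, 1001-0, 11-101
Prime implicants: -11101, 000010, 000101, 010000, 010110, 011011, 1001-0, 11-101
PI chart (minterm → PIs covering it):
  2 | 000010  (sole → essential)
  5 | 000101  (sole → essential)
  27 | 011011  (sole → essential)
  36 | 1001-0  (sole → essential)
  38 | 1001-0  (sole → essential)
  53 | 11-101  (sole → essential)
  61 | -11101,11-101
Essential prime implicants: 000010, 000101, 011011, 1001-0, 11-101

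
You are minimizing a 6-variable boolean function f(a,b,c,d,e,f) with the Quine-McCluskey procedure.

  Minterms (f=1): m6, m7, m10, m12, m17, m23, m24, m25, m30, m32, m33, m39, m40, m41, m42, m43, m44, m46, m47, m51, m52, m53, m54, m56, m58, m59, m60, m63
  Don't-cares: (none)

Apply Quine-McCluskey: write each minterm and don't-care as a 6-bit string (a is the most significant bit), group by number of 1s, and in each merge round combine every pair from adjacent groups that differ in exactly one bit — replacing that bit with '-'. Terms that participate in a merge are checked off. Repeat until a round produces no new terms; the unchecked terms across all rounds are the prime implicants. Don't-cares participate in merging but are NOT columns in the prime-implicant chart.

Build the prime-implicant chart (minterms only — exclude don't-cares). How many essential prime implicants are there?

Round 0: 000110✓ 000111✓ 001010✓ 001100✓ 010001✓ 010111✓ 011000✓ 011001✓ 011110 100000✓ 100001✓ 100111✓ 101000✓ 101001✓ 101010✓ 101011✓ 101100✓ 101110✓ 101111✓ 110011✓ 110100✓ 110101✓ 110110✓ 111000✓ 111010✓ 111011✓ 111100✓ 111111✓
Round 1: -00111 -01010 -01100 -11000 0-0111 00011- 01-001 01100- 1-1000✓ 1-1010✓ 1-1011✓ 1-1100✓ 1-1111✓ 10-000✓ 10-001✓ 10-111 10000-✓ 101-00✓ 101-10✓ 101-11✓ 1010-0✓ 1010-1✓ 10100-✓ 10101-✓ 1011-0✓ 10111-✓ 11-011 11-100 1101-0 11010- 111-00✓ 111-11✓ 1110-0✓ 11101-✓
Round 2: 1-1-00 1-1-11 1-10-0 1-101- 10-00- 101--0 101-1- 1010--
PIs = {-00111, -01010, -01100, -11000, 0-0111, 00011-, 01-001, 01100-, 011110, 1-1-00, 1-1-11, 1-10-0, 1-101-, 10-00-, 10-111, 101--0, 101-1-, 1010--, 11-011, 11-100, 1101-0, 11010-}
Coverage chart:
  m6: 00011- ←essential
  m7: -00111,0-0111,00011-
  m10: -01010 ←essential
  m12: -01100 ←essential
  m17: 01-001 ←essential
  m23: 0-0111 ←essential
  m24: -11000,01100-
  m25: 01-001,01100-
  m30: 011110 ←essential
  m32: 10-00- ←essential
  m33: 10-00- ←essential
  m39: -00111,10-111
  m40: 1-1-00,1-10-0,10-00-,101--0,1010--
  m41: 10-00-,1010--
  m42: -01010,1-10-0,1-101-,101--0,101-1-,1010--
  m43: 1-1-11,1-101-,101-1-,1010--
  m44: -01100,1-1-00,101--0
  m46: 101--0,101-1-
  m47: 1-1-11,10-111,101-1-
  m51: 11-011 ←essential
  m52: 11-100,1101-0,11010-
  m53: 11010- ←essential
  m54: 1101-0 ←essential
  m56: -11000,1-1-00,1-10-0
  m58: 1-10-0,1-101-
  m59: 1-1-11,1-101-,11-011
  m60: 1-1-00,11-100
  m63: 1-1-11 ←essential
Essential: -01010, -01100, 0-0111, 00011-, 01-001, 011110, 1-1-11, 10-00-, 11-011, 1101-0, 11010-

11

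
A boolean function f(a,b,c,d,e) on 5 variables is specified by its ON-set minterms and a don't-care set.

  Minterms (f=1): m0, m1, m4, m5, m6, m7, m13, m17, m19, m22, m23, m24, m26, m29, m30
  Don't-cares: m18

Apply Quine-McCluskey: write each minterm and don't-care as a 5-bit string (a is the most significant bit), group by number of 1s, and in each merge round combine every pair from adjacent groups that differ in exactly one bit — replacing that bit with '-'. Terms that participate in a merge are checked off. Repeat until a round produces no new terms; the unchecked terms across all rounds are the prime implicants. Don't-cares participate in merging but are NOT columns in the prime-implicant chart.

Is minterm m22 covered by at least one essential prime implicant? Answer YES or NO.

YES

[col 0] 00000*, 00001*, 00100*, 00101*, 00110*, 00111*, 01101*, 10001*, 10010*, 10011*, 10110*, 10111*, 11000*, 11010*, 11101*, 11110*
[col 1] -0001, -0110*, -0111*, -1101, 0-101, 00-00*, 00-01*, 0000-*, 001-0*, 001-1*, 0010-*, 0011-*, 1-010*, 1-110*, 10-10*, 10-11*, 100-1, 1001-*, 1011-*, 11-10*, 110-0
[col 2] -011-, 00-0-, 001--, 1--10, 10-1-
Prime implicants: -0001, -011-, -1101, 0-101, 00-0-, 001--, 1--10, 10-1-, 100-1, 110-0
PI chart (minterm → PIs covering it):
  0 | 00-0-  (sole → essential)
  1 | -0001,00-0-
  4 | 00-0-,001--
  5 | 0-101,00-0-,001--
  6 | -011-,001--
  7 | -011-,001--
  13 | -1101,0-101
  17 | -0001,100-1
  19 | 10-1-,100-1
  22 | -011-,1--10,10-1-
  23 | -011-,10-1-
  24 | 110-0  (sole → essential)
  26 | 1--10,110-0
  29 | -1101  (sole → essential)
  30 | 1--10  (sole → essential)
Essential prime implicants: -1101, 00-0-, 1--10, 110-0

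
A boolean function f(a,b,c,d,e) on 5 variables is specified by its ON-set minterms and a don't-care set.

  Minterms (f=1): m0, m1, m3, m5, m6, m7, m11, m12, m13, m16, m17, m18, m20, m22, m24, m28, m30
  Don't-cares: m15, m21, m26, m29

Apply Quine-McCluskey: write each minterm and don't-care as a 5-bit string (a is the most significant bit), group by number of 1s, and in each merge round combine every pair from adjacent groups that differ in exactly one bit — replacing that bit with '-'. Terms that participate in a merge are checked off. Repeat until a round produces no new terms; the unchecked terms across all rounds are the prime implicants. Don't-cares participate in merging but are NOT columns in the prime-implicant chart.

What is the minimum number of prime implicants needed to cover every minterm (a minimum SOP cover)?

Round 0: 00000✓ 00001✓ 00011✓ 00101✓ 00110✓ 00111✓ 01011✓ 01100✓ 01101✓ 01111✓ 10000✓ 10001✓ 10010✓ 10100✓ 10101✓ 10110✓ 11000✓ 11010✓ 11100✓ 11101✓ 11110✓
Round 1: -0000✓ -0001✓ -0101✓ -0110 -1100✓ -1101✓ 0-011✓ 0-101✓ 0-111✓ 00-01✓ 00-11✓ 000-1✓ 0000-✓ 001-1✓ 0011- 01-11✓ 011-1✓ 0110-✓ 1-000✓ 1-010✓ 1-100✓ 1-101✓ 1-110✓ 10-00✓ 10-01✓ 10-10✓ 100-0✓ 1000-✓ 101-0✓ 1010-✓ 11-00✓ 11-10✓ 110-0✓ 111-0✓ 1110-✓
Round 2: --101 -0-01 -000- -110- 0--11 0-1-1 00--1 1--00✓ 1--10✓ 1-0-0✓ 1-1-0✓ 1-10- 10--0✓ 10-0- 11--0✓
Round 3: 1---0
PIs = {--101, -0-01, -000-, -0110, -110-, 0--11, 0-1-1, 00--1, 0011-, 1---0, 1-10-, 10-0-}
Coverage chart:
  m0: -000- ←essential
  m1: -0-01,-000-,00--1
  m3: 0--11,00--1
  m5: --101,-0-01,0-1-1,00--1
  m6: -0110,0011-
  m7: 0--11,0-1-1,00--1,0011-
  m11: 0--11 ←essential
  m12: -110- ←essential
  m13: --101,-110-,0-1-1
  m16: -000-,1---0,10-0-
  m17: -0-01,-000-,10-0-
  m18: 1---0 ←essential
  m20: 1---0,1-10-,10-0-
  m22: -0110,1---0
  m24: 1---0 ←essential
  m28: -110-,1---0,1-10-
  m30: 1---0 ←essential
Essential: -000-, -110-, 0--11, 1---0
Petrick residual → --101, -0110
Min cover (6 terms): cd'e + b'c'd' + b'cde' + bcd' + a'de + ae'

6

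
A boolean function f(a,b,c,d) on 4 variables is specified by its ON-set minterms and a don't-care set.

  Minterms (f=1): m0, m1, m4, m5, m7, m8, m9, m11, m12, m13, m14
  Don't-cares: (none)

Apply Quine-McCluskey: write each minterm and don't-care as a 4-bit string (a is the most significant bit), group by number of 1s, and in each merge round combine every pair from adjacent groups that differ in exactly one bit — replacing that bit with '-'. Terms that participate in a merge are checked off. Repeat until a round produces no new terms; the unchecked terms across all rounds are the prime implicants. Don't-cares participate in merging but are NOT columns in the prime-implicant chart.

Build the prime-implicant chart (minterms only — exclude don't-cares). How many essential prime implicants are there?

size-2^0 implicants → 0000(✓)  0001(✓)  0100(✓)  0101(✓)  0111(✓)  1000(✓)  1001(✓)  1011(✓)  1100(✓)  1101(✓)  1110(✓)
size-2^1 implicants → -000(✓)  -001(✓)  -100(✓)  -101(✓)  0-00(✓)  0-01(✓)  000-(✓)  01-1  010-(✓)  1-00(✓)  1-01(✓)  10-1  100-(✓)  11-0  110-(✓)
size-2^2 implicants → --00(✓)  --01(✓)  -00-(✓)  -10-(✓)  0-0-(✓)  1-0-(✓)
size-2^3 implicants → --0-
Unchecked terms (primes): --0-, 01-1, 10-1, 11-0
Minterm coverage:
  m0 ⊆ --0- [E]
  m1 ⊆ --0- [E]
  m4 ⊆ --0- [E]
  m5 ⊆ --0-,01-1
  m7 ⊆ 01-1 [E]
  m8 ⊆ --0- [E]
  m9 ⊆ --0-,10-1
  m11 ⊆ 10-1 [E]
  m12 ⊆ --0-,11-0
  m13 ⊆ --0- [E]
  m14 ⊆ 11-0 [E]
E = {--0-, 01-1, 10-1, 11-0}

4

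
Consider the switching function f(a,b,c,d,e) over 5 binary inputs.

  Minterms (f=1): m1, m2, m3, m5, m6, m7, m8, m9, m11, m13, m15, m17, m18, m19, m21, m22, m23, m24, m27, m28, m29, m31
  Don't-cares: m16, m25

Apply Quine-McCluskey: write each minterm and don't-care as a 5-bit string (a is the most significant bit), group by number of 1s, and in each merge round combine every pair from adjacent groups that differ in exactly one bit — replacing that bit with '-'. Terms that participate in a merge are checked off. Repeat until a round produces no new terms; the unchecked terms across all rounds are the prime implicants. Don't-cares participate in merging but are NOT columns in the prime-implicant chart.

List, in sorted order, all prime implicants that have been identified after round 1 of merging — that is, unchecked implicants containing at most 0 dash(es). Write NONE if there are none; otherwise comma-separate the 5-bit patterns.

NONE

[col 0] 00001*, 00010*, 00011*, 00101*, 00110*, 00111*, 01000*, 01001*, 01011*, 01101*, 01111*, 10000*, 10001*, 10010*, 10011*, 10101*, 10110*, 10111*, 11000*, 11001*, 11011*, 11100*, 11101*, 11111*
[col 1] -0001*, -0010*, -0011*, -0101*, -0110*, -0111*, -1000*, -1001*, -1011*, -1101*, -1111*, 0-001*, 0-011*, 0-101*, 0-111*, 00-01*, 00-10*, 00-11*, 000-1*, 0001-*, 001-1*, 0011-*, 01-01*, 01-11*, 010-1*, 0100-*, 011-1*, 1-000*, 1-001*, 1-011*, 1-101*, 1-111*, 10-01*, 10-10*, 10-11*, 100-0*, 100-1*, 1000-*, 1001-*, 101-1*, 1011-*, 11-00*, 11-01*, 11-11*, 110-1*, 1100-*, 111-1*, 1110-*
[col 2] --001*, --011*, --101*, --111*, -0-01*, -0-10*, -0-11*, -00-1*, -001-*, -01-1*, -011-*, -1-01*, -1-11*, -10-1*, -100-, -11-1*, 0--01*, 0--11*, 0-0-1*, 0-1-1*, 00--1*, 00-1-*, 01--1*, 1--01*, 1--11*, 1-0-1*, 1-00-, 1-1-1*, 10--1*, 10-1-*, 100--, 11--1*, 11-0-
[col 3] ---01*, ---11*, --0-1*, --1-1*, -0--1*, -0-1-, -1--1*, 0---1*, 1---1*
[col 4] ----1
Prime implicants: ----1, -0-1-, -100-, 1-00-, 100--, 11-0-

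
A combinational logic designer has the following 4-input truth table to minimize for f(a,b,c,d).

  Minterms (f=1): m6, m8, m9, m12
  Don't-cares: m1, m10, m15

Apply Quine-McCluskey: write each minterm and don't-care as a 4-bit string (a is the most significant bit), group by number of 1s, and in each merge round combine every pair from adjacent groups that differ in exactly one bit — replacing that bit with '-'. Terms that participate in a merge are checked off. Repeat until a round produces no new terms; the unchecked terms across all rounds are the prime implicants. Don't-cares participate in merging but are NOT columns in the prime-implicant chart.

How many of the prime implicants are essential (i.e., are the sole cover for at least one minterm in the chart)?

Round 0: 0001✓ 0110 1000✓ 1001✓ 1010✓ 1100✓ 1111
Round 1: -001 1-00 10-0 100-
PIs = {-001, 0110, 1-00, 10-0, 100-, 1111}
Coverage chart:
  m6: 0110 ←essential
  m8: 1-00,10-0,100-
  m9: -001,100-
  m12: 1-00 ←essential
Essential: 0110, 1-00

2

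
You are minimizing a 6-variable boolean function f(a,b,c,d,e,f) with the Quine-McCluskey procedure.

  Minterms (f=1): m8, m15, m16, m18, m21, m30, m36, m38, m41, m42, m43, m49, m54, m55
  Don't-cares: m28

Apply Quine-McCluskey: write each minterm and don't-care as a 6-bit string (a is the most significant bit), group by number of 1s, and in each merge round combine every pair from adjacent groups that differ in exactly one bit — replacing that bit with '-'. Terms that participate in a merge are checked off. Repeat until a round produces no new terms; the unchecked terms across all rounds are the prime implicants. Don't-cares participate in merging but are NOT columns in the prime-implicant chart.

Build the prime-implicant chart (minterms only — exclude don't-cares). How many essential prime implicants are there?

Round 0: 001000 001111 010000✓ 010010✓ 010101 011100✓ 011110✓ 100100✓ 100110✓ 101001✓ 101010✓ 101011✓ 110001 110110✓ 110111✓
Round 1: 0100-0 0111-0 1-0110 1001-0 1010-1 10101- 11011-
PIs = {001000, 001111, 0100-0, 010101, 0111-0, 1-0110, 1001-0, 1010-1, 10101-, 110001, 11011-}
Coverage chart:
  m8: 001000 ←essential
  m15: 001111 ←essential
  m16: 0100-0 ←essential
  m18: 0100-0 ←essential
  m21: 010101 ←essential
  m30: 0111-0 ←essential
  m36: 1001-0 ←essential
  m38: 1-0110,1001-0
  m41: 1010-1 ←essential
  m42: 10101- ←essential
  m43: 1010-1,10101-
  m49: 110001 ←essential
  m54: 1-0110,11011-
  m55: 11011- ←essential
Essential: 001000, 001111, 0100-0, 010101, 0111-0, 1001-0, 1010-1, 10101-, 110001, 11011-

10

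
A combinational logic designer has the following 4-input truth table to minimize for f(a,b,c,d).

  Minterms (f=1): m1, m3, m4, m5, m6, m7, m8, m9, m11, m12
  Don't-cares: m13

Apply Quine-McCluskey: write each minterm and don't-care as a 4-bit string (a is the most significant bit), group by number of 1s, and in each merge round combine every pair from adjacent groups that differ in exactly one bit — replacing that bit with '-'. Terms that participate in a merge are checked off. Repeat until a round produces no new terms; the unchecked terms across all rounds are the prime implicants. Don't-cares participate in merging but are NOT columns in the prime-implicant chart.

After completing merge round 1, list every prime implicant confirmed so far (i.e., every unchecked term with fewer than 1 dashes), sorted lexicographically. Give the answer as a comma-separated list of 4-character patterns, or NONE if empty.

[col 0] 0001*, 0011*, 0100*, 0101*, 0110*, 0111*, 1000*, 1001*, 1011*, 1100*, 1101*
[col 1] -001*, -011*, -100*, -101*, 0-01*, 0-11*, 00-1*, 01-0*, 01-1*, 010-*, 011-*, 1-00*, 1-01*, 10-1*, 100-*, 110-*
[col 2] --01, -0-1, -10-, 0--1, 01--, 1-0-
Prime implicants: --01, -0-1, -10-, 0--1, 01--, 1-0-

NONE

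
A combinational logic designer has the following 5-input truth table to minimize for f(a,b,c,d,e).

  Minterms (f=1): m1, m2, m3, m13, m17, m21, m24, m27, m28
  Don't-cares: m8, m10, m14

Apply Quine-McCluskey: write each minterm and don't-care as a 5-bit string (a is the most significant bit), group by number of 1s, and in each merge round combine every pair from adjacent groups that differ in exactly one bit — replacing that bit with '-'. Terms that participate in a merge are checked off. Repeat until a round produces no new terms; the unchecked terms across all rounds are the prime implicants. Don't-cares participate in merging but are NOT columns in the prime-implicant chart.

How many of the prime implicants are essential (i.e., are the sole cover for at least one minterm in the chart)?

4

size-2^0 implicants → 00001(✓)  00010(✓)  00011(✓)  01000(✓)  01010(✓)  01101  01110(✓)  10001(✓)  10101(✓)  11000(✓)  11011  11100(✓)
size-2^1 implicants → -0001  -1000  0-010  000-1  0001-  01-10  010-0  10-01  11-00
Unchecked terms (primes): -0001, -1000, 0-010, 000-1, 0001-, 01-10, 010-0, 01101, 10-01, 11-00, 11011
Minterm coverage:
  m1 ⊆ -0001,000-1
  m2 ⊆ 0-010,0001-
  m3 ⊆ 000-1,0001-
  m13 ⊆ 01101 [E]
  m17 ⊆ -0001,10-01
  m21 ⊆ 10-01 [E]
  m24 ⊆ -1000,11-00
  m27 ⊆ 11011 [E]
  m28 ⊆ 11-00 [E]
E = {01101, 10-01, 11-00, 11011}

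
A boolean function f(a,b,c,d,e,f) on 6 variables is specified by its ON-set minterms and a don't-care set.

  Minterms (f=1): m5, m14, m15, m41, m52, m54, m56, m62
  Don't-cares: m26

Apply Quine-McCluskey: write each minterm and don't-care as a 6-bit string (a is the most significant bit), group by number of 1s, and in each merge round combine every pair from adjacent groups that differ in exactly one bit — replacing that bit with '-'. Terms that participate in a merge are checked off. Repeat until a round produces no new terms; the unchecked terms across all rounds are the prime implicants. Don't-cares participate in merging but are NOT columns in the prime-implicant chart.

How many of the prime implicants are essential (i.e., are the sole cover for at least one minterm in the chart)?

6

[col 0] 000101, 001110*, 001111*, 011010, 101001, 110100*, 110110*, 111000, 111110*
[col 1] 00111-, 11-110, 1101-0
Prime implicants: 000101, 00111-, 011010, 101001, 11-110, 1101-0, 111000
PI chart (minterm → PIs covering it):
  5 | 000101  (sole → essential)
  14 | 00111-  (sole → essential)
  15 | 00111-  (sole → essential)
  41 | 101001  (sole → essential)
  52 | 1101-0  (sole → essential)
  54 | 11-110,1101-0
  56 | 111000  (sole → essential)
  62 | 11-110  (sole → essential)
Essential prime implicants: 000101, 00111-, 101001, 11-110, 1101-0, 111000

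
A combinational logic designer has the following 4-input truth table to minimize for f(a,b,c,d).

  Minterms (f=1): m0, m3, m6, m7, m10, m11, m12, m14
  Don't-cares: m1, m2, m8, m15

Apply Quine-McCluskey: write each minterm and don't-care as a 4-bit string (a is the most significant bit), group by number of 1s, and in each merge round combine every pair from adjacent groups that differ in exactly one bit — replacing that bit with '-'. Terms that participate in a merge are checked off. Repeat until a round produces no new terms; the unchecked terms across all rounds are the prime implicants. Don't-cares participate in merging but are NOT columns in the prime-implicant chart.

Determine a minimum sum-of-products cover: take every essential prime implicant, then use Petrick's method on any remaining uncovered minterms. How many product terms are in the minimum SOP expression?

3

Round 0: 0000✓ 0001✓ 0010✓ 0011✓ 0110✓ 0111✓ 1000✓ 1010✓ 1011✓ 1100✓ 1110✓ 1111✓
Round 1: -000✓ -010✓ -011✓ -110✓ -111✓ 0-10✓ 0-11✓ 00-0✓ 00-1✓ 000-✓ 001-✓ 011-✓ 1-00✓ 1-10✓ 1-11✓ 10-0✓ 101-✓ 11-0✓ 111-✓
Round 2: --10✓ --11✓ -0-0 -01-✓ -11-✓ 0-1-✓ 00-- 1--0 1-1-✓
Round 3: --1-
PIs = {--1-, -0-0, 00--, 1--0}
Coverage chart:
  m0: -0-0,00--
  m3: --1-,00--
  m6: --1- ←essential
  m7: --1- ←essential
  m10: --1-,-0-0,1--0
  m11: --1- ←essential
  m12: 1--0 ←essential
  m14: --1-,1--0
Essential: --1-, 1--0
Petrick residual → -0-0
Min cover (3 terms): c + b'd' + ad'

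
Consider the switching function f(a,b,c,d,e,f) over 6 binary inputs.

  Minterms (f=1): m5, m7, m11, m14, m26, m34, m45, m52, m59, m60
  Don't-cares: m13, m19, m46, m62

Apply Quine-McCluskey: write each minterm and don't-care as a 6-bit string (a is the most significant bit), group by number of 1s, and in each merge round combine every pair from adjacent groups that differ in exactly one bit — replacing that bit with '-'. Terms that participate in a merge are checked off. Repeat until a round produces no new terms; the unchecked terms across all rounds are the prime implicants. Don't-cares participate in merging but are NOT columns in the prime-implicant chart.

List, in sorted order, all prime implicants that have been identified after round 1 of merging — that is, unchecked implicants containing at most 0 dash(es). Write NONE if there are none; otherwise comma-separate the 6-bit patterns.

[col 0] 000101*, 000111*, 001011, 001101*, 001110*, 010011, 011010, 100010, 101101*, 101110*, 110100*, 111011, 111100*, 111110*
[col 1] -01101, -01110, 00-101, 0001-1, 1-1110, 11-100, 1111-0
Prime implicants: -01101, -01110, 00-101, 0001-1, 001011, 010011, 011010, 1-1110, 100010, 11-100, 111011, 1111-0

001011, 010011, 011010, 100010, 111011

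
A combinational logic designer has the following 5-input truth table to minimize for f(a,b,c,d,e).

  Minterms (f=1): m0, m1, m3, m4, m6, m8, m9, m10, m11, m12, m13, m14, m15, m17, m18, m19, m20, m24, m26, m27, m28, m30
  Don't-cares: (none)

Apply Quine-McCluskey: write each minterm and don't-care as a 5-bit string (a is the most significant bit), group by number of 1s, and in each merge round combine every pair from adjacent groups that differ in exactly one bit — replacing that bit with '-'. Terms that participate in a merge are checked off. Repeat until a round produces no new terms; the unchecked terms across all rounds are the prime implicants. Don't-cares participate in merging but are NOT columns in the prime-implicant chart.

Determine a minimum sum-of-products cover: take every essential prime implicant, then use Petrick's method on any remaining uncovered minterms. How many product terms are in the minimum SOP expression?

7

Round 0: 00000✓ 00001✓ 00011✓ 00100✓ 00110✓ 01000✓ 01001✓ 01010✓ 01011✓ 01100✓ 01101✓ 01110✓ 01111✓ 10001✓ 10010✓ 10011✓ 10100✓ 11000✓ 11010✓ 11011✓ 11100✓ 11110✓
Round 1: -0001✓ -0011✓ -0100✓ -1000✓ -1010✓ -1011✓ -1100✓ -1110✓ 0-000✓ 0-001✓ 0-011✓ 0-100✓ 0-110✓ 00-00✓ 000-1✓ 0000-✓ 001-0✓ 01-00✓ 01-01✓ 01-10✓ 01-11✓ 010-0✓ 010-1✓ 0100-✓ 0101-✓ 011-0✓ 011-1✓ 0110-✓ 0111-✓ 1-010✓ 1-011✓ 1-100✓ 100-1✓ 1001-✓ 11-00✓ 11-10✓ 110-0✓ 1101-✓ 111-0✓
Round 2: --011 --100 -00-1 -1-00✓ -1-10✓ -10-0✓ -101- -11-0✓ 0--00 0-0-1 0-00- 0-1-0 01--0✓ 01--1✓ 01-0-✓ 01-1-✓ 010--✓ 011--✓ 1-01- 11--0✓
Round 3: -1--0 01---
PIs = {--011, --100, -00-1, -1--0, -101-, 0--00, 0-0-1, 0-00-, 0-1-0, 01---, 1-01-}
Coverage chart:
  m0: 0--00,0-00-
  m1: -00-1,0-0-1,0-00-
  m3: --011,-00-1,0-0-1
  m4: --100,0--00,0-1-0
  m6: 0-1-0 ←essential
  m8: -1--0,0--00,0-00-,01---
  m9: 0-0-1,0-00-,01---
  m10: -1--0,-101-,01---
  m11: --011,-101-,0-0-1,01---
  m12: --100,-1--0,0--00,0-1-0,01---
  m13: 01--- ←essential
  m14: -1--0,0-1-0,01---
  m15: 01--- ←essential
  m17: -00-1 ←essential
  m18: 1-01- ←essential
  m19: --011,-00-1,1-01-
  m20: --100 ←essential
  m24: -1--0 ←essential
  m26: -1--0,-101-,1-01-
  m27: --011,-101-,1-01-
  m28: --100,-1--0
  m30: -1--0 ←essential
Essential: --100, -00-1, -1--0, 0-1-0, 01---, 1-01-
Petrick residual → 0--00
Min cover (7 terms): cd'e' + b'c'e + be' + a'd'e' + a'ce' + a'b + ac'd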